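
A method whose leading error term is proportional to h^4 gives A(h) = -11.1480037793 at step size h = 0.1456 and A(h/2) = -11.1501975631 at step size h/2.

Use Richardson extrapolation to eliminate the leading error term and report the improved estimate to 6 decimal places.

r = 4, so 2^r = 16.
16 × (-11.1501975631) = -178.4031610096; subtract (-11.1480037793) → -167.2551572303
R = (-167.2551572303)/15 = -11.1503438154
Shift from A(h/2): −0.0001462523.

-11.150344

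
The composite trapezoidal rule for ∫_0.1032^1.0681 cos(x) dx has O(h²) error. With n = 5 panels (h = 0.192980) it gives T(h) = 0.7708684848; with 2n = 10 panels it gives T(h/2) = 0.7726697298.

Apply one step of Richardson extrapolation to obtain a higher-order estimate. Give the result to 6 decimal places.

0.773270

With r = 2 the leading error scales as h^2, so the weight is 2^2 = 4.
2^2·A(h/2) = 3.0906789192; minus A(h) gives 2.3198104344.
(4·0.7726697298 − 0.7708684848)/(4 − 1) = 0.7732701448
Shift from A(h/2): +0.0006004150.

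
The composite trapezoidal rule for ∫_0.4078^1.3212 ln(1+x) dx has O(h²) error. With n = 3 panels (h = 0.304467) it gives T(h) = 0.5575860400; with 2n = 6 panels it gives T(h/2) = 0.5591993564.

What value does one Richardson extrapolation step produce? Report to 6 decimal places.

0.559737

r = 2: numerator weight 4, denominator 3.
4*0.5591993564 − 0.5575860400 = 1.6792113856
Divide by 2^2 − 1 = 3.
So the Richardson estimate is 0.5597371285.
Correction |R − A(h/2)| = 5.378e-04; gap |A(h/2) − A(h)| = 1.613e-03.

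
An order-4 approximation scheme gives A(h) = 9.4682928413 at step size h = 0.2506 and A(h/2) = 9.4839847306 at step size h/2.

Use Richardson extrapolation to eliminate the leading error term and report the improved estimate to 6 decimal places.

Error is O(h^4); halving h shrinks it by 2^4 = 16.
16×9.4839847306 = 151.7437556896; subtract 9.4682928413 → 142.2754628483
Divide by 2^4 − 1 = 15.
R = 142.2754628483/15 = 9.4850308566
Gap between inputs: 1.569e-02; correction applied: +0.0010461260.

9.485031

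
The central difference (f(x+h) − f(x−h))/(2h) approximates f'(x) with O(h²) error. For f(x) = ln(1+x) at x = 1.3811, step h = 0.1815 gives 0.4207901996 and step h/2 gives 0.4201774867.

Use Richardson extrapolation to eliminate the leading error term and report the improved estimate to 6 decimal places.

0.419973

Method order is 2; weight 2^2 = 4.
Numerator 4*A(h/2) − A(h) = 4*0.4201774867 − 0.4207901996 = 1.2599197472
Extrapolated: 1.2599197472 / 3 = 0.4199732491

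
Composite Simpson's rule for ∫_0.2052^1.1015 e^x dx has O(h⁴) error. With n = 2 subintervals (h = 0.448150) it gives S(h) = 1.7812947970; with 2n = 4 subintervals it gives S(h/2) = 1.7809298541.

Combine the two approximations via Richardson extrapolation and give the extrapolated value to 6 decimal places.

1.780906

r = 4, so 2^r = 16.
16·1.7809298541 = 28.4948776656; 28.4948776656 − 1.7812947970 = 26.7135828686
Divide by 2^4 − 1 = 15.
So the Richardson estimate is 1.7809055246.
Correction |R − A(h/2)| = 2.433e-05; gap |A(h/2) − A(h)| = 3.649e-04.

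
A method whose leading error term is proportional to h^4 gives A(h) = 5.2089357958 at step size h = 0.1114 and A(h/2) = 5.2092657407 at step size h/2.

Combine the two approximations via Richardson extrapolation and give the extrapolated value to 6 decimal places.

5.209288

Order 4 gives 2^r = 16 and 2^r − 1 = 15.
16 × 5.2092657407 = 83.3482518512; 83.3482518512 − 5.2089357958 = 78.1393160554
Divide by 2^4 − 1 = 15.
78.1393160554 ÷ 15 = 5.2092877370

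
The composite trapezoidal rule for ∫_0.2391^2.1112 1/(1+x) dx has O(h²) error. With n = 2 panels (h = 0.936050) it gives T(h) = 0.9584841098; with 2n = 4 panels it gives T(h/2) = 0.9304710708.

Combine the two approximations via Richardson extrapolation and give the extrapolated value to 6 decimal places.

r = 2, so 2^r = 4.
2^2*A(h/2) = 3.7218842832; minus A(h) gives 2.7634001734.
R = 2.7634001734/3 = 0.9211333911
Shift from A(h/2): −0.0093376797.

0.921133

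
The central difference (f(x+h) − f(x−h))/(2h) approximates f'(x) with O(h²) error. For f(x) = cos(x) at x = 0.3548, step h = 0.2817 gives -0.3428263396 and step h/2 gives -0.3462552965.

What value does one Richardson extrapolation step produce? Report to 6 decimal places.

With r = 2 the leading error scales as h^2, so the weight is 2^2 = 4.
4*(-0.3462552965) − (-0.3428263396) = -1.0421948464
(4*(-0.3462552965) − (-0.3428263396))/(4 − 1) = -0.3473982821

-0.347398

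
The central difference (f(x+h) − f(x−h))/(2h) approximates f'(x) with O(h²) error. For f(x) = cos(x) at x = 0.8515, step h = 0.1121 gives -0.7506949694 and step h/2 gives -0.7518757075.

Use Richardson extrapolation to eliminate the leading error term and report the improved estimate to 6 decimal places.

With r = 2 the leading error scales as h^2, so the weight is 2^2 = 4.
Weighted: (-3.0075028300) − (-0.7506949694) = -2.2568078606
R = (-2.2568078606)/3 = -0.7522692869
Shift from A(h/2): −0.0003935794.

-0.752269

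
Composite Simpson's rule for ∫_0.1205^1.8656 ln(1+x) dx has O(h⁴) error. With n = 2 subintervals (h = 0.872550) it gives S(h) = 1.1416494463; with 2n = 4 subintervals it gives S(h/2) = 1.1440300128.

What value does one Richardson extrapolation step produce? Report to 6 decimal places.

Order 4 gives 2^r = 16 and 2^r − 1 = 15.
16·1.1440300128 − 1.1416494463 = 17.1628307585
Denominator 16 − 1 = 15.
R = 17.1628307585/15 = 1.1441887172

1.144189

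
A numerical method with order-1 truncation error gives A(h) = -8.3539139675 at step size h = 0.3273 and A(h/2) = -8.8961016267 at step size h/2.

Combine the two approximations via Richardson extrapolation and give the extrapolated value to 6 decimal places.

-9.438289

With r = 1 the leading error scales as h^1, so the weight is 2^1 = 2.
Weighted: (-17.7922032534) − (-8.3539139675) = -9.4382892859
Divide by 2^1 − 1 = 1.
R = (-9.4382892859)/1 = -9.4382892859
Gap between inputs: 5.422e-01; correction applied: −0.5421876592.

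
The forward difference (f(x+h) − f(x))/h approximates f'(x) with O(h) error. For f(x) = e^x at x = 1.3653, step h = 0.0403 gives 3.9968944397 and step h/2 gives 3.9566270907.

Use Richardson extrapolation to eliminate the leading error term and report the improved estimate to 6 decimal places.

With r = 1 the leading error scales as h^1, so the weight is 2^1 = 2.
Difference of the inputs: 3.9566270907 − 3.9968944397 = -0.0402673490
Divide by 2^1 − 1 = 1: (-0.0402673490)/1 = -0.0402673490
R = A(h/2) + (A(h/2) − A(h))/1 = 3.9566270907 − 0.0402673490 = 3.9163597417
Correction |R − A(h/2)| = 4.027e-02; gap |A(h/2) − A(h)| = 4.027e-02.

3.916360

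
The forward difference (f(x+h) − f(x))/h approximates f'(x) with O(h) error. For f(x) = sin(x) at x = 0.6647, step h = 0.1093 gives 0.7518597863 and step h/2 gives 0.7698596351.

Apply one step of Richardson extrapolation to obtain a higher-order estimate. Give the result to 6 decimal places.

r = 1, so 2^r = 2.
2^1*A(h/2) = 1.5397192702; minus A(h) gives 0.7878594839.
Denominator 2 − 1 = 1.
So the Richardson estimate is 0.7878594839.
Shift from A(h/2): +0.0179998488.

0.787859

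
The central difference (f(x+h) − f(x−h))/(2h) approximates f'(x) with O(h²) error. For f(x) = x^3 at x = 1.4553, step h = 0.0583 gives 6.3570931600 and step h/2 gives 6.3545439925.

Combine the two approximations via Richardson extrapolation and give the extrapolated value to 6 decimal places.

6.353694

Leading term ∝ h^2; use weight 4 = 2^2.
2^2 × A(h/2) = 25.4181759700; minus A(h) gives 19.0610828100.
R = 19.0610828100/3 = 6.3536942700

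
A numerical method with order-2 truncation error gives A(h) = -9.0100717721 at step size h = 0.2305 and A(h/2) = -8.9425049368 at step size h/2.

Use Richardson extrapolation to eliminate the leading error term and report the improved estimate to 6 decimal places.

-8.919983

Leading term ∝ h^2; use weight 4 = 2^2.
Weighted: (-35.7700197472) − (-9.0100717721) = -26.7599479751
Divide by 2^2 − 1 = 3.
(4 × (-8.9425049368) − (-9.0100717721))/(4 − 1) = -8.9199826584
Correction |R − A(h/2)| = 2.252e-02; gap |A(h/2) − A(h)| = 6.757e-02.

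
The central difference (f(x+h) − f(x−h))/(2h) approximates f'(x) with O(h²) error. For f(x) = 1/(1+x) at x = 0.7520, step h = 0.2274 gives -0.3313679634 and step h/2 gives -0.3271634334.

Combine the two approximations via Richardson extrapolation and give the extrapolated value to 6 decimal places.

r = 2: numerator weight 4, denominator 3.
A(h/2) − A(h) = -0.3271634334 − (-0.3313679634) = 0.0042045300
Correction (A(h/2) − A(h))/(4 − 1) = 0.0042045300/3 = 0.0014015100
R = A(h/2) + (A(h/2) − A(h))/3 = -0.3271634334 + 0.0014015100 = -0.3257619234
Correction |R − A(h/2)| = 1.402e-03; gap |A(h/2) − A(h)| = 4.205e-03.

-0.325762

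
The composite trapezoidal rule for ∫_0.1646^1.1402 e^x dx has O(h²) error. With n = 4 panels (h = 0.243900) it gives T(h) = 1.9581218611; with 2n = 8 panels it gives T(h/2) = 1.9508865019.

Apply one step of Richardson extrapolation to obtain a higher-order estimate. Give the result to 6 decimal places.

1.948475

r = 2: numerator weight 4, denominator 3.
Numerator 4 × A(h/2) − A(h) = 4 × 1.9508865019 − 1.9581218611 = 5.8454241465
(4 × 1.9508865019 − 1.9581218611)/(4 − 1) = 1.9484747155
Correction |R − A(h/2)| = 2.412e-03; gap |A(h/2) − A(h)| = 7.235e-03.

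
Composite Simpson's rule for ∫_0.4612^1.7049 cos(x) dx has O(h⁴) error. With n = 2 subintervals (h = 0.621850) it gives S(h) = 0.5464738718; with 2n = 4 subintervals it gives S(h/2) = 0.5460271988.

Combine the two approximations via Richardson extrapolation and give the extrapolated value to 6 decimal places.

The method has order 4: 2^4 = 16.
Top: 16(0.5460271988) − (0.5464738718) = 8.1899613090
Denominator 16 − 1 = 15.
(16×0.5460271988 − 0.5464738718)/(16 − 1) = 0.5459974206

0.545997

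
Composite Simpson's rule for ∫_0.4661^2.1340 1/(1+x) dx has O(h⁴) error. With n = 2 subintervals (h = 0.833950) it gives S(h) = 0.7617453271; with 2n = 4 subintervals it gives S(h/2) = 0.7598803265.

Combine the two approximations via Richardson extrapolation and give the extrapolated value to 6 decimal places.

0.759756

With r = 4 the leading error scales as h^4, so the weight is 2^4 = 16.
16 × 0.7598803265 = 12.1580852240; 12.1580852240 − 0.7617453271 = 11.3963398969
Denominator 16 − 1 = 15.
11.3963398969 ÷ 15 = 0.7597559931
Shift from A(h/2): −0.0001243334.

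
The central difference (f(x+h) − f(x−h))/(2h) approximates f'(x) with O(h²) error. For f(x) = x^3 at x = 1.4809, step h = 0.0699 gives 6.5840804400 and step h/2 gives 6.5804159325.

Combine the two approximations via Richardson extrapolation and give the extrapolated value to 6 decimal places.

r = 2, so 2^r = 4.
2^2 × A(h/2) = 26.3216637300; minus A(h) gives 19.7375832900.
Divide by 2^2 − 1 = 3.
So the Richardson estimate is 6.5791944300.
Gap between inputs: 3.665e-03; correction applied: −0.0012215025.

6.579194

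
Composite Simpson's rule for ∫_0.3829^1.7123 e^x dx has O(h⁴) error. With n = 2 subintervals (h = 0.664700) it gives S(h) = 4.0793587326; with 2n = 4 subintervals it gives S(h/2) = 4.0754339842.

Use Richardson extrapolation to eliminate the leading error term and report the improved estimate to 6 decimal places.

4.075172

r = 4: numerator weight 16, denominator 15.
A(h/2) − A(h) = 4.0754339842 − 4.0793587326 = -0.0039247484
Divide by 2^4 − 1 = 15: (-0.0039247484)/15 = -0.0002616499
R = 4.0754339842 − 0.0002616499 = 4.0751723343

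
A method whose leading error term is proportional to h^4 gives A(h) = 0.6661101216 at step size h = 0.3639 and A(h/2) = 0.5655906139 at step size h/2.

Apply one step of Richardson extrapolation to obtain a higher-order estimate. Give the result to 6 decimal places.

0.558889

r = 4, so 2^r = 16.
Numerator 16 × A(h/2) − A(h) = 16 × 0.5655906139 − 0.6661101216 = 8.3833397008
Divide by 2^4 − 1 = 15.
Result: 0.5588893134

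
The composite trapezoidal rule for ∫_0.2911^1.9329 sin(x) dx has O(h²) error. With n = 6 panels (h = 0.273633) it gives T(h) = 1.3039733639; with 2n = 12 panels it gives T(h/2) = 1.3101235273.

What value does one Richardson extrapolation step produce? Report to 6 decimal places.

1.312174

The method has order 2: 2^2 = 4.
Weighted: 5.2404941092 − 1.3039733639 = 3.9365207453
Divide by 2^2 − 1 = 3.
3.9365207453 ÷ 3 = 1.3121735818
Gap between inputs: 6.150e-03; correction applied: +0.0020500545.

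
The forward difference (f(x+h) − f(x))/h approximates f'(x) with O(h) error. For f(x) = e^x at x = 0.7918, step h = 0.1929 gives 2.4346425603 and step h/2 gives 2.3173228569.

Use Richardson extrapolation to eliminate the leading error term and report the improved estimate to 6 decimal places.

2.200003

The method has order 1: 2^1 = 2.
Numerator 2·A(h/2) − A(h) = 2·2.3173228569 − 2.4346425603 = 2.2000031535
Denominator 2 − 1 = 1.
2.2000031535 ÷ 1 = 2.2000031535
Correction |R − A(h/2)| = 1.173e-01; gap |A(h/2) − A(h)| = 1.173e-01.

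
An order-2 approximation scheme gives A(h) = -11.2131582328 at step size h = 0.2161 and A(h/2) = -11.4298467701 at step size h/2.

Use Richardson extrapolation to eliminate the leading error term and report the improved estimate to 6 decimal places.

-11.502076

Leading term ∝ h^2; use weight 4 = 2^2.
2^2*A(h/2) = -45.7193870804; minus A(h) gives -34.5062288476.
R = (-34.5062288476)/3 = -11.5020762825
Shift from A(h/2): −0.0722295124.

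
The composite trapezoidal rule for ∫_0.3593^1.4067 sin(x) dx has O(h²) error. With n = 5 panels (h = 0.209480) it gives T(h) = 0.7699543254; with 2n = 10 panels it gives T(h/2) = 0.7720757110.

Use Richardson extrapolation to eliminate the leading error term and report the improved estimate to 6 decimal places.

0.772783

With r = 2 the leading error scales as h^2, so the weight is 2^2 = 4.
2^2·A(h/2) = 3.0883028440; minus A(h) gives 2.3183485186.
Extrapolated: 2.3183485186 / 3 = 0.7727828395
Gap between inputs: 2.121e-03; correction applied: +0.0007071285.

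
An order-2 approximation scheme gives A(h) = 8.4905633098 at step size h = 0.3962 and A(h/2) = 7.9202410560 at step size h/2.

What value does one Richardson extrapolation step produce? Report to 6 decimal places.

Leading term ∝ h^2; use weight 4 = 2^2.
A(h/2) − A(h) = 7.9202410560 − 8.4905633098 = -0.5703222538
Divide by 2^2 − 1 = 3: (-0.5703222538)/3 = -0.1901074179
R = A(h/2) + (A(h/2) − A(h))/3 = 7.9202410560 − 0.1901074179 = 7.7301336381

7.730134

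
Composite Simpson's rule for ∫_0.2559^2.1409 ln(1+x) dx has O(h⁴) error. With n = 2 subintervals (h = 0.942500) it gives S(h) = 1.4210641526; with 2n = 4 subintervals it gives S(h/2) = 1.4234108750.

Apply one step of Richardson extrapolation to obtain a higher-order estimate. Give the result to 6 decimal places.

1.423567

r = 4: numerator weight 16, denominator 15.
2^4*A(h/2) = 22.7745740000; minus A(h) gives 21.3535098474.
R = 21.3535098474/15 = 1.4235673232
Correction |R − A(h/2)| = 1.564e-04; gap |A(h/2) − A(h)| = 2.347e-03.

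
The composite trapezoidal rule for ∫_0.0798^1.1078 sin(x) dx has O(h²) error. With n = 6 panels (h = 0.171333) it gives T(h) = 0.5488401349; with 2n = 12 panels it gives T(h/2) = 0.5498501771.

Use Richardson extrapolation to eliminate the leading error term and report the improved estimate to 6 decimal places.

0.550187

Order 2 gives 2^r = 4 and 2^r − 1 = 3.
4·0.5498501771 = 2.1994007084; 2.1994007084 − 0.5488401349 = 1.6505605735
Extrapolated: 1.6505605735 / 3 = 0.5501868578
Correction |R − A(h/2)| = 3.367e-04; gap |A(h/2) − A(h)| = 1.010e-03.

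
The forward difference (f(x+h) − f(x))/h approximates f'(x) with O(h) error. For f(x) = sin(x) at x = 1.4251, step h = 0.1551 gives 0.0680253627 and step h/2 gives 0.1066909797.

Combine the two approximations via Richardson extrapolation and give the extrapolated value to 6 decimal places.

0.145357

Leading term ∝ h^1; use weight 2 = 2^1.
2^1×A(h/2) = 0.2133819594; minus A(h) gives 0.1453565967.
Divide by 2^1 − 1 = 1.
Extrapolated: 0.1453565967 / 1 = 0.1453565967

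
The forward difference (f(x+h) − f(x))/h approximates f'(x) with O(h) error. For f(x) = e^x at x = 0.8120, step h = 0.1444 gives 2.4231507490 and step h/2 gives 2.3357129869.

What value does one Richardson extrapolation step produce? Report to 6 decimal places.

Method order is 1; weight 2^1 = 2.
Top: 2(2.3357129869) − (2.4231507490) = 2.2482752248
2.2482752248 ÷ 1 = 2.2482752248
Correction |R − A(h/2)| = 8.744e-02; gap |A(h/2) − A(h)| = 8.744e-02.

2.248275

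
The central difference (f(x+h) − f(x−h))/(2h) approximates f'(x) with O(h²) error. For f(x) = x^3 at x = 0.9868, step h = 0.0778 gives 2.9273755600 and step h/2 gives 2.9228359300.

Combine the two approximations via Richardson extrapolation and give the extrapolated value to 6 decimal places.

2.921323

r = 2: numerator weight 4, denominator 3.
2^2×A(h/2) = 11.6913437200; minus A(h) gives 8.7639681600.
Denominator 4 − 1 = 3.
R = 8.7639681600/3 = 2.9213227200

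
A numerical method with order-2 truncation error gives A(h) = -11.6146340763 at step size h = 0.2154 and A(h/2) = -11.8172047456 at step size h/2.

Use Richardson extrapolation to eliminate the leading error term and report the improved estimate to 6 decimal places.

-11.884728

Method order is 2; weight 2^2 = 4.
2^2·A(h/2) = -47.2688189824; minus A(h) gives -35.6541849061.
(4·(-11.8172047456) − (-11.6146340763))/(4 − 1) = -11.8847283020
Correction |R − A(h/2)| = 6.752e-02; gap |A(h/2) − A(h)| = 2.026e-01.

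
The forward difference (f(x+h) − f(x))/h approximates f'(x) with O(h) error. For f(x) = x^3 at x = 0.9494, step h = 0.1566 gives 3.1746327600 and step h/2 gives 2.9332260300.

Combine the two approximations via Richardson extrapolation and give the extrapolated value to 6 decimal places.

Leading term ∝ h^1; use weight 2 = 2^1.
Top: 2(2.9332260300) − (3.1746327600) = 2.6918193000
Denominator 2 − 1 = 1.
(2·2.9332260300 − 3.1746327600)/(2 − 1) = 2.6918193000
Gap between inputs: 2.414e-01; correction applied: −0.2414067300.

2.691819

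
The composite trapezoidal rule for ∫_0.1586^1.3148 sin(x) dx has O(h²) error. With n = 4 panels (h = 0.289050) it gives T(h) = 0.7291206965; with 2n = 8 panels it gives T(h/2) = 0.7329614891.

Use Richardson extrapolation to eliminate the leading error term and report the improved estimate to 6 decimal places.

Order 2 gives 2^r = 4 and 2^r − 1 = 3.
Weighted: 2.9318459564 − 0.7291206965 = 2.2027252599
Divide by 2^2 − 1 = 3.
(4 × 0.7329614891 − 0.7291206965)/(4 − 1) = 0.7342417533
Correction |R − A(h/2)| = 1.280e-03; gap |A(h/2) − A(h)| = 3.841e-03.

0.734242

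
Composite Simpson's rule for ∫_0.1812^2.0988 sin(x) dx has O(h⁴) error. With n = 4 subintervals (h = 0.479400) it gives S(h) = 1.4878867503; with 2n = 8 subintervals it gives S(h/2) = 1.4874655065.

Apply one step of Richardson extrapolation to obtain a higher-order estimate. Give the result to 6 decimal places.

1.487437

With r = 4 the leading error scales as h^4, so the weight is 2^4 = 16.
2^4·A(h/2) = 23.7994481040; minus A(h) gives 22.3115613537.
22.3115613537 ÷ 15 = 1.4874374236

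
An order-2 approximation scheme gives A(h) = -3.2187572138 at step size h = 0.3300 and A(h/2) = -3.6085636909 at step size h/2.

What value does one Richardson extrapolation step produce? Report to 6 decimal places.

With r = 2 the leading error scales as h^2, so the weight is 2^2 = 4.
Difference of the inputs: -3.6085636909 − (-3.2187572138) = -0.3898064771
Correction (A(h/2) − A(h))/(4 − 1) = (-0.3898064771)/3 = -0.1299354924
R = A(h/2) + (A(h/2) − A(h))/3 = -3.6085636909 − 0.1299354924 = -3.7384991833

-3.738499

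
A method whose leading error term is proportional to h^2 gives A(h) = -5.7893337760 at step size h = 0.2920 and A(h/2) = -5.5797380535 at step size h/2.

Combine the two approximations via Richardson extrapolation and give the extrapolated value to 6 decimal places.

The method has order 2: 2^2 = 4.
4·(-5.5797380535) = -22.3189522140; subtract (-5.7893337760) → -16.5296184380
Divide by 2^2 − 1 = 3.
R = (-16.5296184380)/3 = -5.5098728127
Correction |R − A(h/2)| = 6.987e-02; gap |A(h/2) − A(h)| = 2.096e-01.

-5.509873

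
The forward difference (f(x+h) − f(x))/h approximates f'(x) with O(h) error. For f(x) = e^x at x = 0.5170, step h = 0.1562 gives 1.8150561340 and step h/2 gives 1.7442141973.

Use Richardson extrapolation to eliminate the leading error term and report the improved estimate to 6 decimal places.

1.673372

r = 1: numerator weight 2, denominator 1.
2×1.7442141973 = 3.4884283946; 3.4884283946 − 1.8150561340 = 1.6733722606
Divide by 2^1 − 1 = 1.
So the Richardson estimate is 1.6733722606.
Correction |R − A(h/2)| = 7.084e-02; gap |A(h/2) − A(h)| = 7.084e-02.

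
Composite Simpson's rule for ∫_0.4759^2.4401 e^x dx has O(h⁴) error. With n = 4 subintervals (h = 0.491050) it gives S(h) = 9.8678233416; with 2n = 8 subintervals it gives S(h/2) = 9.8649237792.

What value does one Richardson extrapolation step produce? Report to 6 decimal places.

9.864730

With r = 4 the leading error scales as h^4, so the weight is 2^4 = 16.
16*9.8649237792 − 9.8678233416 = 147.9709571256
Denominator 16 − 1 = 15.
Extrapolated: 147.9709571256 / 15 = 9.8647304750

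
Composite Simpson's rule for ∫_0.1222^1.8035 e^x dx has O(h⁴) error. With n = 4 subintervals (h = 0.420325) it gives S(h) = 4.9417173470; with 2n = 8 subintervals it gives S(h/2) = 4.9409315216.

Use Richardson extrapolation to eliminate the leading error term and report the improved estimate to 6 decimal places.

4.940879

Leading term ∝ h^4; use weight 16 = 2^4.
16 × 4.9409315216 − 4.9417173470 = 74.1131869986
74.1131869986 ÷ 15 = 4.9408791332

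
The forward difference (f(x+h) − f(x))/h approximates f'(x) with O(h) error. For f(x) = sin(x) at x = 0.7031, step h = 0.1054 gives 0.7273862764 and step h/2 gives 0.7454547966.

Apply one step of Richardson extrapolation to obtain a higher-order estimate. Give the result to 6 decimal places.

0.763523

With r = 1 the leading error scales as h^1, so the weight is 2^1 = 2.
A(h/2) − A(h) = 0.7454547966 − 0.7273862764 = 0.0180685202
Divide by 2^1 − 1 = 1: 0.0180685202/1 = 0.0180685202
R = A(h/2) + (A(h/2) − A(h))/1 = 0.7454547966 + 0.0180685202 = 0.7635233168
Gap between inputs: 1.807e-02; correction applied: +0.0180685202.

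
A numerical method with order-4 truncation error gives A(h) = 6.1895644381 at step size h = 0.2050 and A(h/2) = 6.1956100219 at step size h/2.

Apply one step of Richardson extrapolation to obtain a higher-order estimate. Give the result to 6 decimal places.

6.196013

r = 4: numerator weight 16, denominator 15.
2^4*A(h/2) = 99.1297603504; minus A(h) gives 92.9401959123.
Denominator 16 − 1 = 15.
So the Richardson estimate is 6.1960130608.
Correction |R − A(h/2)| = 4.030e-04; gap |A(h/2) − A(h)| = 6.046e-03.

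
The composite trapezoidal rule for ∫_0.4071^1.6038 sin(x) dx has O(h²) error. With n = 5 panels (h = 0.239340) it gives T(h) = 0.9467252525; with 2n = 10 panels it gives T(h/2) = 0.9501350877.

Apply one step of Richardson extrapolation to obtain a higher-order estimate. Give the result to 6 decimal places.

0.951272

Method order is 2; weight 2^2 = 4.
4×0.9501350877 = 3.8005403508; subtract 0.9467252525 → 2.8538150983
Divide by 2^2 − 1 = 3.
(4×0.9501350877 − 0.9467252525)/(4 − 1) = 0.9512716994
Correction |R − A(h/2)| = 1.137e-03; gap |A(h/2) − A(h)| = 3.410e-03.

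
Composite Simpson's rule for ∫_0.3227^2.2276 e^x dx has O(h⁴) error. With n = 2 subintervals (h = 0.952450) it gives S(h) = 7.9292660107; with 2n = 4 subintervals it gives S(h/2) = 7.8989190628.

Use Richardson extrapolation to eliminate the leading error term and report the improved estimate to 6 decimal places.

7.896896

Error is O(h^4); halving h shrinks it by 2^4 = 16.
Top: 16(7.8989190628) − (7.9292660107) = 118.4534389941
Extrapolated: 118.4534389941 / 15 = 7.8968959329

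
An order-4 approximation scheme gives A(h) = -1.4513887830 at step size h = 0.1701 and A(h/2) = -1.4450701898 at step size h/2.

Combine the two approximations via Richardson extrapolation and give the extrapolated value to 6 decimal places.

-1.444649

Order 4 gives 2^r = 16 and 2^r − 1 = 15.
Difference of the inputs: -1.4450701898 − (-1.4513887830) = 0.0063185932
Correction (A(h/2) − A(h))/(16 − 1) = 0.0063185932/15 = 0.0004212395
R = -1.4450701898 + 0.0004212395 = -1.4446489503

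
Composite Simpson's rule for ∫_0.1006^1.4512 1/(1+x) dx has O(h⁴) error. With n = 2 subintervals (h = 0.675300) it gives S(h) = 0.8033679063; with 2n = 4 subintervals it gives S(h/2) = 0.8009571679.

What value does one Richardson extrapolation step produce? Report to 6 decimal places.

Order 4 gives 2^r = 16 and 2^r − 1 = 15.
Top: 16(0.8009571679) − (0.8033679063) = 12.0119467801
Extrapolated: 12.0119467801 / 15 = 0.8007964520
Correction |R − A(h/2)| = 1.607e-04; gap |A(h/2) − A(h)| = 2.411e-03.

0.800796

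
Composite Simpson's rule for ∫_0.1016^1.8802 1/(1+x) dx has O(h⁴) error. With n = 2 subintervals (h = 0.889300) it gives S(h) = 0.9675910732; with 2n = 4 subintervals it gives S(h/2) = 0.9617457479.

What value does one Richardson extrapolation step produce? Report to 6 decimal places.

Leading term ∝ h^4; use weight 16 = 2^4.
Numerator 16 × A(h/2) − A(h) = 16 × 0.9617457479 − 0.9675910732 = 14.4203408932
R = 14.4203408932/15 = 0.9613560595

0.961356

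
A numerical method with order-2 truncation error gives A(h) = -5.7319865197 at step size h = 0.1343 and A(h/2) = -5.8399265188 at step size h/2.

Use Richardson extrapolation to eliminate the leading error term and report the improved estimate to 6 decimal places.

-5.875907

Leading term ∝ h^2; use weight 4 = 2^2.
4 × (-5.8399265188) − (-5.7319865197) = -17.6277195555
R = (-17.6277195555)/3 = -5.8759065185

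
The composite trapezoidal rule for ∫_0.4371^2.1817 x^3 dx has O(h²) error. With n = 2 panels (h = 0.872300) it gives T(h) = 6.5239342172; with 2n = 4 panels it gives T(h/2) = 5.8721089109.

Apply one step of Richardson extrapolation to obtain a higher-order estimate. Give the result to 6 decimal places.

5.654834

r = 2, so 2^r = 4.
4 × 5.8721089109 − 6.5239342172 = 16.9645014264
Extrapolated: 16.9645014264 / 3 = 5.6548338088
Correction |R − A(h/2)| = 2.173e-01; gap |A(h/2) − A(h)| = 6.518e-01.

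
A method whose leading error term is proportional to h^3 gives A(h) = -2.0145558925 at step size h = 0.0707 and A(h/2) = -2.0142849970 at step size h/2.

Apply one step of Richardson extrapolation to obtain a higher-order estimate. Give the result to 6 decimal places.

Leading term ∝ h^3; use weight 8 = 2^3.
2^3·A(h/2) = -16.1142799760; minus A(h) gives -14.0997240835.
(-14.0997240835) ÷ 7 = -2.0142462976

-2.014246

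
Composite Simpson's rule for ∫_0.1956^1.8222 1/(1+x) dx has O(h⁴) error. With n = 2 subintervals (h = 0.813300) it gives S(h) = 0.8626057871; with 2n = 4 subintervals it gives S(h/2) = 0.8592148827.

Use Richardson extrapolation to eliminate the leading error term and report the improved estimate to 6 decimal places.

0.858989

Method order is 4; weight 2^4 = 16.
Weighted: 13.7474381232 − 0.8626057871 = 12.8848323361
Extrapolated: 12.8848323361 / 15 = 0.8589888224
Correction |R − A(h/2)| = 2.261e-04; gap |A(h/2) − A(h)| = 3.391e-03.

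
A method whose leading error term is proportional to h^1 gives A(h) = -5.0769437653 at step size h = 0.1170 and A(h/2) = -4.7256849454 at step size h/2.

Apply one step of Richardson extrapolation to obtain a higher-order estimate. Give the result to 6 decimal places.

Order 1 gives 2^r = 2 and 2^r − 1 = 1.
2 × (-4.7256849454) − (-5.0769437653) = -4.3744261255
(2 × (-4.7256849454) − (-5.0769437653))/(2 − 1) = -4.3744261255

-4.374426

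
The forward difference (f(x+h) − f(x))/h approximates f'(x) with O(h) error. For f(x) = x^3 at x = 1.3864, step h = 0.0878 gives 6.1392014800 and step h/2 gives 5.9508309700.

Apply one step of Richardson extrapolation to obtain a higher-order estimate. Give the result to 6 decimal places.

5.762460

Method order is 1; weight 2^1 = 2.
2*5.9508309700 − 6.1392014800 = 5.7624604600
(2*5.9508309700 − 6.1392014800)/(2 − 1) = 5.7624604600
Shift from A(h/2): −0.1883705100.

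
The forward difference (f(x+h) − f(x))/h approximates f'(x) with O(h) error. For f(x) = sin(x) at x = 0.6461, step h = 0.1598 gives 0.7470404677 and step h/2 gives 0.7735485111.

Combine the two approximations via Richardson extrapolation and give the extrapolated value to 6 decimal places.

0.800057

Order 1 gives 2^r = 2 and 2^r − 1 = 1.
Difference of the inputs: 0.7735485111 − 0.7470404677 = 0.0265080434
Divide by 2^1 − 1 = 1: 0.0265080434/1 = 0.0265080434
R = 0.7735485111 + 0.0265080434 = 0.8000565545
Gap between inputs: 2.651e-02; correction applied: +0.0265080434.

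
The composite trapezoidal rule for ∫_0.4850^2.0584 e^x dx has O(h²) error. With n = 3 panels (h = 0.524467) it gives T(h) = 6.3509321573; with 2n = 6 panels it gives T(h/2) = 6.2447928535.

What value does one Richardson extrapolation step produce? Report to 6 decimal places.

r = 2, so 2^r = 4.
A(h/2) − A(h) = 6.2447928535 − 6.3509321573 = -0.1061393038
Divide by 2^2 − 1 = 3: (-0.1061393038)/3 = -0.0353797679
R = 6.2447928535 − 0.0353797679 = 6.2094130856

6.209413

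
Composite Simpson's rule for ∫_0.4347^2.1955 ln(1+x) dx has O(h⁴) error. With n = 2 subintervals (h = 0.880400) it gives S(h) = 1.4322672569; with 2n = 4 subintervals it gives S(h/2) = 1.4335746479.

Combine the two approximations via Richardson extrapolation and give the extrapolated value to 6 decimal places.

Leading term ∝ h^4; use weight 16 = 2^4.
16×1.4335746479 − 1.4322672569 = 21.5049271095
Denominator 16 − 1 = 15.
Extrapolated: 21.5049271095 / 15 = 1.4336618073
Gap between inputs: 1.307e-03; correction applied: +0.0000871594.

1.433662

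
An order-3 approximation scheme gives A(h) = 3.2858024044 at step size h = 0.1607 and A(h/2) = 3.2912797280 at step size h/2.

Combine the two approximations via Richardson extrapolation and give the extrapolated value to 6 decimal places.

The method has order 3: 2^3 = 8.
Difference of the inputs: 3.2912797280 − 3.2858024044 = 0.0054773236
Divide by 2^3 − 1 = 7: 0.0054773236/7 = 0.0007824748
R = 3.2912797280 + 0.0007824748 = 3.2920622028
Gap between inputs: 5.477e-03; correction applied: +0.0007824748.

3.292062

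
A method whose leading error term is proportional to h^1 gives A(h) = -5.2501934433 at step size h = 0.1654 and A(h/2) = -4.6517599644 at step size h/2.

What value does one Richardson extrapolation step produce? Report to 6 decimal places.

Order 1 gives 2^r = 2 and 2^r − 1 = 1.
Numerator 2·A(h/2) − A(h) = 2·(-4.6517599644) − (-5.2501934433) = -4.0533264855
(-4.0533264855) ÷ 1 = -4.0533264855

-4.053326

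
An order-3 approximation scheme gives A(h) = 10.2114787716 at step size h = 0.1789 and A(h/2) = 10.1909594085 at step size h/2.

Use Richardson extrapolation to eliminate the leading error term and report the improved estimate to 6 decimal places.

10.188028

Leading term ∝ h^3; use weight 8 = 2^3.
Weighted: 81.5276752680 − 10.2114787716 = 71.3161964964
Extrapolated: 71.3161964964 / 7 = 10.1880280709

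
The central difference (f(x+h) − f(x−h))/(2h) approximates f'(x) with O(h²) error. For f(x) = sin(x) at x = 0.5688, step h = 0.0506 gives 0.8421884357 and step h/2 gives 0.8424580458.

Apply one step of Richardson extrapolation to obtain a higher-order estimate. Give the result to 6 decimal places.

0.842548

Method order is 2; weight 2^2 = 4.
A(h/2) − A(h) = 0.8424580458 − 0.8421884357 = 0.0002696101
Correction (A(h/2) − A(h))/(4 − 1) = 0.0002696101/3 = 0.0000898700
R = A(h/2) + (A(h/2) − A(h))/3 = 0.8424580458 + 0.0000898700 = 0.8425479158
Correction |R − A(h/2)| = 8.987e-05; gap |A(h/2) − A(h)| = 2.696e-04.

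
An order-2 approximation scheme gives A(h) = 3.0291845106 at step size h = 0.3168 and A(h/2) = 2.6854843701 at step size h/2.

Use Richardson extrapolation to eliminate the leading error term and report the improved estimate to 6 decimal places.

2.570918

r = 2, so 2^r = 4.
4*2.6854843701 = 10.7419374804; subtract 3.0291845106 → 7.7127529698
Divide by 2^2 − 1 = 3.
R = 7.7127529698/3 = 2.5709176566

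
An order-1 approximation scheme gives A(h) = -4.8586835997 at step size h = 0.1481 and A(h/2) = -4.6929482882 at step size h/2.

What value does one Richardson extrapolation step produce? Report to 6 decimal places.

r = 1, so 2^r = 2.
Difference of the inputs: -4.6929482882 − (-4.8586835997) = 0.1657353115
Divide by 2^1 − 1 = 1: 0.1657353115/1 = 0.1657353115
R = A(h/2) + (A(h/2) − A(h))/1 = -4.6929482882 + 0.1657353115 = -4.5272129767
Gap between inputs: 1.657e-01; correction applied: +0.1657353115.

-4.527213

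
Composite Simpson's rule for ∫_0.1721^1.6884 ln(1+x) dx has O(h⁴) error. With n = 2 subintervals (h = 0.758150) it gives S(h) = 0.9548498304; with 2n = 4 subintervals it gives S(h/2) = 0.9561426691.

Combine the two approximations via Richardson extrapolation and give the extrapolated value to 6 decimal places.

With r = 4 the leading error scales as h^4, so the weight is 2^4 = 16.
16 × 0.9561426691 = 15.2982827056; 15.2982827056 − 0.9548498304 = 14.3434328752
Extrapolated: 14.3434328752 / 15 = 0.9562288583

0.956229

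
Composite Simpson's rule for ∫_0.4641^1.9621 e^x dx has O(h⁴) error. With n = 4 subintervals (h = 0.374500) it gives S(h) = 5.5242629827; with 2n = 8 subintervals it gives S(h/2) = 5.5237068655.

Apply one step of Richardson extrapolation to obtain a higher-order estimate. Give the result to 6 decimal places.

5.523670

With r = 4 the leading error scales as h^4, so the weight is 2^4 = 16.
A(h/2) − A(h) = 5.5237068655 − 5.5242629827 = -0.0005561172
Correction (A(h/2) − A(h))/(16 − 1) = (-0.0005561172)/15 = -0.0000370745
R = 5.5237068655 − 0.0000370745 = 5.5236697910
Shift from A(h/2): −0.0000370745.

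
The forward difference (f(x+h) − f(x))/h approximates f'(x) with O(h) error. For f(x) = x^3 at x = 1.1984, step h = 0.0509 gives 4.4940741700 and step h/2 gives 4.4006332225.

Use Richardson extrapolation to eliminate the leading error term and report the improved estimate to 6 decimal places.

Order 1 gives 2^r = 2 and 2^r − 1 = 1.
Difference of the inputs: 4.4006332225 − 4.4940741700 = -0.0934409475
Divide by 2^1 − 1 = 1: (-0.0934409475)/1 = -0.0934409475
R = 4.4006332225 − 0.0934409475 = 4.3071922750

4.307192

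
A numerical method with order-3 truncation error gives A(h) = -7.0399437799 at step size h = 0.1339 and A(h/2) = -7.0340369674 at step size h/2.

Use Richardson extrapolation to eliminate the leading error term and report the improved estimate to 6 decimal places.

Order 3 gives 2^r = 8 and 2^r − 1 = 7.
Weighted: (-56.2722957392) − (-7.0399437799) = -49.2323519593
R = (-49.2323519593)/7 = -7.0331931370
Correction |R − A(h/2)| = 8.438e-04; gap |A(h/2) − A(h)| = 5.907e-03.

-7.033193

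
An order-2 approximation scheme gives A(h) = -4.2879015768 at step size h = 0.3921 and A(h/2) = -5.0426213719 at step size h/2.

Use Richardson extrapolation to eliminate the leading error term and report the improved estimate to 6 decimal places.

-5.294195

Error is O(h^2); halving h shrinks it by 2^2 = 4.
Difference of the inputs: -5.0426213719 − (-4.2879015768) = -0.7547197951
Correction (A(h/2) − A(h))/(4 − 1) = (-0.7547197951)/3 = -0.2515732650
R = -5.0426213719 − 0.2515732650 = -5.2941946369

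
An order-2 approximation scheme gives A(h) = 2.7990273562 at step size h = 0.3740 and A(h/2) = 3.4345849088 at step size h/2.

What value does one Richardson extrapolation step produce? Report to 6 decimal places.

The method has order 2: 2^2 = 4.
Top: 4(3.4345849088) − (2.7990273562) = 10.9393122790
Divide by 2^2 − 1 = 3.
10.9393122790 ÷ 3 = 3.6464374263
Shift from A(h/2): +0.2118525175.

3.646437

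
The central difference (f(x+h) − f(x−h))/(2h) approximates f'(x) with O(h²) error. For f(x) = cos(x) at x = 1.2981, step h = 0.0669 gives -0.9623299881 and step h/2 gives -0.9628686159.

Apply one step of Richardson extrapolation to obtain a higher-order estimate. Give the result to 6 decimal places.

-0.963048

Method order is 2; weight 2^2 = 4.
2^2×A(h/2) = -3.8514744636; minus A(h) gives -2.8891444755.
R = (-2.8891444755)/3 = -0.9630481585
Correction |R − A(h/2)| = 1.795e-04; gap |A(h/2) − A(h)| = 5.386e-04.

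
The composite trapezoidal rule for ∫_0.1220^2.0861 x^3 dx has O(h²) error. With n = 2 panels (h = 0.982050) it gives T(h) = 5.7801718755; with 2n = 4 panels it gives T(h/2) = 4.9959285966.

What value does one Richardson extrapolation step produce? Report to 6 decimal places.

4.734514

r = 2, so 2^r = 4.
4*4.9959285966 − 5.7801718755 = 14.2035425109
Denominator 4 − 1 = 3.
(4*4.9959285966 − 5.7801718755)/(4 − 1) = 4.7345141703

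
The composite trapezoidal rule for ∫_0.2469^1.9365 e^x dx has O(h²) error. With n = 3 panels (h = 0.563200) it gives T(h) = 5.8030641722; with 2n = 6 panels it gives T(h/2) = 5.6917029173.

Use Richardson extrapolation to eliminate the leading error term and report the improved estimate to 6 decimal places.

r = 2: numerator weight 4, denominator 3.
4×5.6917029173 − 5.8030641722 = 16.9637474970
Denominator 4 − 1 = 3.
Extrapolated: 16.9637474970 / 3 = 5.6545824990
Gap between inputs: 1.114e-01; correction applied: −0.0371204183.

5.654582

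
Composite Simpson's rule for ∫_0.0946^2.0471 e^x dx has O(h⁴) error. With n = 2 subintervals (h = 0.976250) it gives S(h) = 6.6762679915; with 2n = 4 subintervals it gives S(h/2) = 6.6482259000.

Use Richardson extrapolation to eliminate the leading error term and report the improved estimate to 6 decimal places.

Method order is 4; weight 2^4 = 16.
16×6.6482259000 − 6.6762679915 = 99.6953464085
Denominator 16 − 1 = 15.
R = 99.6953464085/15 = 6.6463564272

6.646356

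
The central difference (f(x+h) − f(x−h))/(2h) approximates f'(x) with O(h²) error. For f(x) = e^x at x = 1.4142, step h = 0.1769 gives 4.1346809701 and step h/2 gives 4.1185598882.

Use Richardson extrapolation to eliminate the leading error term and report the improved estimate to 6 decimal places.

4.113186

Error is O(h^2); halving h shrinks it by 2^2 = 4.
Top: 4(4.1185598882) − (4.1346809701) = 12.3395585827
Denominator 4 − 1 = 3.
Result: 4.1131861942
Correction |R − A(h/2)| = 5.374e-03; gap |A(h/2) − A(h)| = 1.612e-02.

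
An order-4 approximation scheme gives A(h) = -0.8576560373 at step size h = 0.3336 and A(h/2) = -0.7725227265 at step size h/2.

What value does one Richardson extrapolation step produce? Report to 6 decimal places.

r = 4: numerator weight 16, denominator 15.
Top: 16(-0.7725227265) − (-0.8576560373) = -11.5027075867
Extrapolated: (-11.5027075867) / 15 = -0.7668471724
Correction |R − A(h/2)| = 5.676e-03; gap |A(h/2) − A(h)| = 8.513e-02.

-0.766847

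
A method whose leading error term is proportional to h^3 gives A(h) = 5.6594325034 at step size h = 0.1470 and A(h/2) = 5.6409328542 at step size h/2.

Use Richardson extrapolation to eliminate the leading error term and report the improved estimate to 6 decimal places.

5.638290

Order 3 gives 2^r = 8 and 2^r − 1 = 7.
8 × 5.6409328542 = 45.1274628336; 45.1274628336 − 5.6594325034 = 39.4680303302
Denominator 8 − 1 = 7.
39.4680303302 ÷ 7 = 5.6382900472
Gap between inputs: 1.850e-02; correction applied: −0.0026428070.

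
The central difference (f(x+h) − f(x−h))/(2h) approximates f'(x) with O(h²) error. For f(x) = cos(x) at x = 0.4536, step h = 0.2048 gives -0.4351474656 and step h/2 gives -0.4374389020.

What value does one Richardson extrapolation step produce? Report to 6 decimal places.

With r = 2 the leading error scales as h^2, so the weight is 2^2 = 4.
Weighted: (-1.7497556080) − (-0.4351474656) = -1.3146081424
(4·(-0.4374389020) − (-0.4351474656))/(4 − 1) = -0.4382027141

-0.438203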